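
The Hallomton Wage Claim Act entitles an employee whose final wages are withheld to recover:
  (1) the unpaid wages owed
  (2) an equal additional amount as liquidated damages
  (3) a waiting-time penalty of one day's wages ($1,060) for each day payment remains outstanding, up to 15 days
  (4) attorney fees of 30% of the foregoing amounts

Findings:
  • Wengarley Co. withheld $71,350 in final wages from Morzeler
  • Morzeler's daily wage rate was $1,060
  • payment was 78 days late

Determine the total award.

Total award: $206,180

Liquidated damages (equal amount): $71,350
Penalty days: min(78, 15) = 15
Waiting-time penalty: 15 × $1,060 = $15,900
Subtotal: $71,350 + $71,350 + $15,900 = $158,600
Attorney fees: 30% of $158,600 = $47,580
Total award: $158,600 + $47,580 = $206,180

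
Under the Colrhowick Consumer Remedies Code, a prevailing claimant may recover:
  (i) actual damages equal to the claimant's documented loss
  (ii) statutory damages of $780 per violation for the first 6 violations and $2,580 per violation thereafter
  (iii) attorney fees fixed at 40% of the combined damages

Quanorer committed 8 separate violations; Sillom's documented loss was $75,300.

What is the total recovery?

First 6 violations: 6 × $780 = $4,680
Remaining violations: (8 − 6) × $2,580 = $5,160
Statutory damages: $4,680 + $5,160 = $9,840
Combined damages: $75,300 + $9,840 = $85,140
Attorney fees: 40% of $85,140 = $34,056
Total recovery: $85,140 + $34,056 = $119,196

$119,196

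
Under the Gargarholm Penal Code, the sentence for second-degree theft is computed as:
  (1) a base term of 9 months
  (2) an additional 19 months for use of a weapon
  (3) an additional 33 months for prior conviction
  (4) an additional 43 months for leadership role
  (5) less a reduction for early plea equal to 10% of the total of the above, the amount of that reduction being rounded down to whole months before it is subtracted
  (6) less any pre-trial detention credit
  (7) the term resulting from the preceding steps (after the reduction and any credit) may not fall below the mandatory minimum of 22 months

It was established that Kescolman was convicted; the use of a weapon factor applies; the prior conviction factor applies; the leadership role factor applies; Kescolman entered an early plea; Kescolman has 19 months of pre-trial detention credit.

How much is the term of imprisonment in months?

Use of a weapon enhancement: +19 months
Prior conviction enhancement: +33 months
Leadership role enhancement: +43 months
Adjusted term: 9 months + 19 months + 33 months + 43 months = 104 months
Early plea reduction: 10% of 104 months = 10 months (rounded down)
After reduction: 104 − 10 = 94 months
Less pre-trial detention credit: 94 months − 19 months = 75 months
Minimum 22 months: 75 months meets the minimum, no increase.

75 months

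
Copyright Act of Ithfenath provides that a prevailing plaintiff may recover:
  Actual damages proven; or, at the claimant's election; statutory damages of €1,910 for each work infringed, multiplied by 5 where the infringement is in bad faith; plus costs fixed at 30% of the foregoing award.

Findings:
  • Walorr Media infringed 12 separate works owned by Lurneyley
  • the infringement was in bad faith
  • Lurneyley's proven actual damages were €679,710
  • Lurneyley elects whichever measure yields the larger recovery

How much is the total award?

Statutory damages: 12 × €1,910 = €22,920
Multiplied by 5: 5 × €22,920 = €114,600
Greater of actual damages (€679,710) or enhanced statutory damages (€114,600): €679,710
Costs: 30% of €679,710 = €203,913
Award plus costs: €679,710 + €203,913 = €883,623

€883,623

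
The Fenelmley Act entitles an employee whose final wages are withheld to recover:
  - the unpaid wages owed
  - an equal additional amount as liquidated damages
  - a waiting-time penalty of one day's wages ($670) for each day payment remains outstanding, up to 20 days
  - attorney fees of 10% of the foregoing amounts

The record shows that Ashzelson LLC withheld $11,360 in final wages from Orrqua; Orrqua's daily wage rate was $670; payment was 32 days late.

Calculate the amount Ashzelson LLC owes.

Liquidated damages (equal amount): $11,360
Penalty days: min(32, 20) = 20
Waiting-time penalty: 20 × $670 = $13,400
Subtotal: $11,360 + $11,360 + $13,400 = $36,120
Attorney fees: 10% of $36,120 = $3,612
Total award: $36,120 + $3,612 = $39,732

$39,732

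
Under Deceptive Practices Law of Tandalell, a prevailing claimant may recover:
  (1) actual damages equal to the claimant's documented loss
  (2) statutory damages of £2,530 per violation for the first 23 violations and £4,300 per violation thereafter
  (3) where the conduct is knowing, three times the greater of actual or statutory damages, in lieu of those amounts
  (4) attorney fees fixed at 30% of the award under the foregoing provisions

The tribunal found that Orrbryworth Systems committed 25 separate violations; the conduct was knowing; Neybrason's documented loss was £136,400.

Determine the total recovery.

First 23 violations: 23 × £2,530 = £58,190
Remaining violations: (25 − 23) × £4,300 = £8,600
Statutory damages: £58,190 + £8,600 = £66,790
Greater of actual damages (£136,400) or statutory damages (£66,790): £136,400
Trebled: 3 × £136,400 = £409,200
Attorney fees: 30% of £409,200 = £122,760
Total recovery: £409,200 + £122,760 = £531,960

£531,960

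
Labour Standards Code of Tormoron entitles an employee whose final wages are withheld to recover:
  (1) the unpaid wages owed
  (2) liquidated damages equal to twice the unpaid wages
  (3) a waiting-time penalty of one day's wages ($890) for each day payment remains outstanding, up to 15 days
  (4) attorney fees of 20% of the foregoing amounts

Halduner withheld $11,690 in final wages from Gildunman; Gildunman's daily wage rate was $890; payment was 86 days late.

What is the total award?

$58,104

Doubled: 2 × $11,690 = $23,380
Penalty days: min(86, 15) = 15
Waiting-time penalty: 15 × $890 = $13,350
Subtotal: $11,690 + $23,380 + $13,350 = $48,420
Attorney fees: 20% of $48,420 = $9,684
Total award: $48,420 + $9,684 = $58,104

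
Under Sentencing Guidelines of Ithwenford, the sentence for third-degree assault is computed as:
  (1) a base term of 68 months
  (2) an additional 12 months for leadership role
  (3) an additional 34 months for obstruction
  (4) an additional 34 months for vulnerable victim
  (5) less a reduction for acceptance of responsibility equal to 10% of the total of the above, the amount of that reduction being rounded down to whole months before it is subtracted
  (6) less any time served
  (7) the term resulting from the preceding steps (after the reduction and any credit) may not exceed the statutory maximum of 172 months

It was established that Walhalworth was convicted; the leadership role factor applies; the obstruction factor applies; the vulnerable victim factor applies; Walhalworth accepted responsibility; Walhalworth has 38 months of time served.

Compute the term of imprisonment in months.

Leadership role enhancement: +12 months
Obstruction enhancement: +34 months
Vulnerable victim enhancement: +34 months
Adjusted term: 68 months + 12 months + 34 months + 34 months = 148 months
Acceptance of responsibility reduction: 10% of 148 months = 14 months (rounded down)
After reduction: 148 − 14 = 134 months
Less time served: 134 months − 38 months = 96 months
Cap at 172 months: 96 months is within the cap, no reduction.

96 months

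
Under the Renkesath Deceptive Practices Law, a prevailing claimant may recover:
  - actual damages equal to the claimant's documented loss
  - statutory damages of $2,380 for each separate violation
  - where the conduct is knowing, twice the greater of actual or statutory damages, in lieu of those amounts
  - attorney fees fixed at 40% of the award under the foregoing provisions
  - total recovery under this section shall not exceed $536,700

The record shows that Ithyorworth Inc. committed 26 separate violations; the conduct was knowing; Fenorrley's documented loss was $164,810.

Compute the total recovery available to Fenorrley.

$461,468

Statutory damages: 26 × $2,380 = $61,880
Greater of actual damages ($164,810) or statutory damages ($61,880): $164,810
Doubled: 2 × $164,810 = $329,620
Attorney fees: 40% of $329,620 = $131,848
Total before cap: $329,620 + $131,848 = $461,468
Cap at $536,700: $461,468 is within the cap, no reduction.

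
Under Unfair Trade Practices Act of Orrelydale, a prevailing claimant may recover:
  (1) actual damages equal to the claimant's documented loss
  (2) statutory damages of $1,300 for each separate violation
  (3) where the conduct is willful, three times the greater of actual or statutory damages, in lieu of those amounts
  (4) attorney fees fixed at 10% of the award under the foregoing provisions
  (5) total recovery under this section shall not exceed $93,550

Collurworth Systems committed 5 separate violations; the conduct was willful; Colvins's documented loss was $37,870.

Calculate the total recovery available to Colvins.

Statutory damages: 5 × $1,300 = $6,500
Greater of actual damages ($37,870) or statutory damages ($6,500): $37,870
Trebled: 3 × $37,870 = $113,610
Attorney fees: 10% of $113,610 = $11,361
Total before cap: $113,610 + $11,361 = $124,971
Cap at $93,550: $124,971 exceeds the cap → $93,550

Total recovery: $93,550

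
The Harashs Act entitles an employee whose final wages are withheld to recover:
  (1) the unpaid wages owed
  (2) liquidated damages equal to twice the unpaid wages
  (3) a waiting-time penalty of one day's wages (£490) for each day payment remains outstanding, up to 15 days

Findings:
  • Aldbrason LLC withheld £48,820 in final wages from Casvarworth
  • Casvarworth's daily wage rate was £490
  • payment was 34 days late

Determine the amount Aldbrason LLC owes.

£153,810

Doubled: 2 × £48,820 = £97,640
Penalty days: min(34, 15) = 15
Waiting-time penalty: 15 × £490 = £7,350
Total award: £48,820 + £97,640 + £7,350 = £153,810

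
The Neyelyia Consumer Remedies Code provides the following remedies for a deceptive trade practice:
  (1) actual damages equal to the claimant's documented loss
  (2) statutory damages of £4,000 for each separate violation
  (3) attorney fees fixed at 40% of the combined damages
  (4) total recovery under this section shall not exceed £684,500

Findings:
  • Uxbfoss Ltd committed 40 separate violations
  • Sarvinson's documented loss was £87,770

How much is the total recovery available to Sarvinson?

Statutory damages: 40 × £4,000 = £160,000
Combined damages: £87,770 + £160,000 = £247,770
Attorney fees: 40% of £247,770 = £99,108
Total before cap: £247,770 + £99,108 = £346,878
Cap at £684,500: £346,878 is within the cap, no reduction.

£346,878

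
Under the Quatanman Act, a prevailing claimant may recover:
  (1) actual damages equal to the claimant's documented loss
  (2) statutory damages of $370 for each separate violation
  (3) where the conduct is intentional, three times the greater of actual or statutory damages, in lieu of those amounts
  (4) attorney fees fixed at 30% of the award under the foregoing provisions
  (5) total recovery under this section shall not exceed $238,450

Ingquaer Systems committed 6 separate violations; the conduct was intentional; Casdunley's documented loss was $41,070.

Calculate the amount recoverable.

$160,173

Statutory damages: 6 × $370 = $2,220
Greater of actual damages ($41,070) or statutory damages ($2,220): $41,070
Trebled: 3 × $41,070 = $123,210
Attorney fees: 30% of $123,210 = $36,963
Total before cap: $123,210 + $36,963 = $160,173
Cap at $238,450: $160,173 is within the cap, no reduction.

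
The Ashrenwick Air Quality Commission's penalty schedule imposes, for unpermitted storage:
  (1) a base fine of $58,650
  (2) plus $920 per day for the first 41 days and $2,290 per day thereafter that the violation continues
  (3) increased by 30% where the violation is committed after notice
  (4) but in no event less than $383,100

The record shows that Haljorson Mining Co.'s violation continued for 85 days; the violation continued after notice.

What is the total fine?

First 41 days: 41 × $920 = $37,720
Remaining days: (85 − 41) × $2,290 = $100,760
Per-day component: $37,720 + $100,760 = $138,480
Base plus per-day: $58,650 + $138,480 = $197,130
Enhancement: 30% of $197,130 = $59,139
Enhanced fine: $197,130 + $59,139 = $256,269
Minimum $383,100: $256,269 is below the minimum → $383,100

$383,100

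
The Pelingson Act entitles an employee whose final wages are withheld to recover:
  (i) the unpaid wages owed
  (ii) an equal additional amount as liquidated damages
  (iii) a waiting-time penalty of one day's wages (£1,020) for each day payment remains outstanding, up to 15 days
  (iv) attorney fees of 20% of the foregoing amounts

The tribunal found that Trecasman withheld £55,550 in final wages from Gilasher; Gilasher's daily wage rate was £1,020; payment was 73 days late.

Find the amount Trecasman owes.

£151,680

Liquidated damages (equal amount): £55,550
Penalty days: min(73, 15) = 15
Waiting-time penalty: 15 × £1,020 = £15,300
Subtotal: £55,550 + £55,550 + £15,300 = £126,400
Attorney fees: 20% of £126,400 = £25,280
Total award: £126,400 + £25,280 = £151,680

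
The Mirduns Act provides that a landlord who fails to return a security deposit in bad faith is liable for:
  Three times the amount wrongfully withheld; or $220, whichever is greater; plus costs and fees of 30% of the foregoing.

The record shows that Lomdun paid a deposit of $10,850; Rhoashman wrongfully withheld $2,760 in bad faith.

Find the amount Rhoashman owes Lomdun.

$10,764

Trebled: 3 × $2,760 = $8,280
Minimum $220: $8,280 meets the minimum, no increase.
Costs and fees: 30% of $8,280 = $2,484
Total recovery: $8,280 + $2,484 = $10,764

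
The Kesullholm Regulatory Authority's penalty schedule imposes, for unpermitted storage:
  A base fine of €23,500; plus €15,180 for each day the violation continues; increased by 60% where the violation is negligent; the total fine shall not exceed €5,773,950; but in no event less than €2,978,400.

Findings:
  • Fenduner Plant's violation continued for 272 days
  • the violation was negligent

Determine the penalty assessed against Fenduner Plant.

Per-day component: 272 × €15,180 = €4,128,960
Base plus per-day: €23,500 + €4,128,960 = €4,152,460
Enhancement: 60% of €4,152,460 = €2,491,476
Enhanced fine: €4,152,460 + €2,491,476 = €6,643,936
Cap at €5,773,950: €6,643,936 exceeds the cap → €5,773,950
Minimum €2,978,400: €5,773,950 meets the minimum, no increase.

€5,773,950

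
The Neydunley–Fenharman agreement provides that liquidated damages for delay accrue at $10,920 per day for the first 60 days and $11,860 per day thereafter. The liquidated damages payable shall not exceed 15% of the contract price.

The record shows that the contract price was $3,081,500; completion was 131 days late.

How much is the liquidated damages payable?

Liquidated damages: $462,225

First 60 days: 60 × $10,920 = $655,200
Remaining days: (131 − 60) × $11,860 = $842,060
Accrued per-day damages: $655,200 + $842,060 = $1,497,260
Cap: 15% of $3,081,500 = $462,225
Cap at $462,225: $1,497,260 exceeds the cap → $462,225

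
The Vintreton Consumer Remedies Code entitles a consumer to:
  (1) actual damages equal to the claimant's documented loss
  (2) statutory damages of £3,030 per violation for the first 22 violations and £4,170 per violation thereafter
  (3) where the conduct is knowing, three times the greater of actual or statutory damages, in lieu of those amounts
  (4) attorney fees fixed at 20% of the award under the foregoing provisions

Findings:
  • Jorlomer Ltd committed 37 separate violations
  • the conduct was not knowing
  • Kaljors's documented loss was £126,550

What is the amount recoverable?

£306,912

First 22 violations: 22 × £3,030 = £66,660
Remaining violations: (37 − 22) × £4,170 = £62,550
Statutory damages: £66,660 + £62,550 = £129,210
Conduct not knowing: the in-lieu enhancement does not apply.
Actual plus statutory damages: £126,550 + £129,210 = £255,760
Attorney fees: 20% of £255,760 = £51,152
Total recovery: £255,760 + £51,152 = £306,912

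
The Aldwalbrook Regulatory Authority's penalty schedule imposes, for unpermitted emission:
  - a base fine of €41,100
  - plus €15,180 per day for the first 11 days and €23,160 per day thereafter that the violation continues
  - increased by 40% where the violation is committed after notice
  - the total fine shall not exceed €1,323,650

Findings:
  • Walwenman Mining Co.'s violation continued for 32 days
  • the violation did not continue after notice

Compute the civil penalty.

First 11 days: 11 × €15,180 = €166,980
Remaining days: (32 − 11) × €23,160 = €486,360
Per-day component: €166,980 + €486,360 = €653,340
Base plus per-day: €41,100 + €653,340 = €694,440
The violation did not continue after notice: no 40% increase.
Cap at €1,323,650: €694,440 is within the cap, no reduction.

€694,440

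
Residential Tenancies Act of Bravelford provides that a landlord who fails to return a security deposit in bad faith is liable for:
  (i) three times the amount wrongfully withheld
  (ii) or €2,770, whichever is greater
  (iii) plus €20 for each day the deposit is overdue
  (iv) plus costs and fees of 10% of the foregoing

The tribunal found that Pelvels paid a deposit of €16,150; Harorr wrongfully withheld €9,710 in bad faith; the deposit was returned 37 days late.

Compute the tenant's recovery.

Trebled: 3 × €9,710 = €29,130
Minimum €2,770: €29,130 meets the minimum, no increase.
Late-return penalty: 37 × €20 = €740
Damages plus late penalty: €29,130 + €740 = €29,870
Costs and fees: 10% of €29,870 = €2,987
Total recovery: €29,870 + €2,987 = €32,857

€32,857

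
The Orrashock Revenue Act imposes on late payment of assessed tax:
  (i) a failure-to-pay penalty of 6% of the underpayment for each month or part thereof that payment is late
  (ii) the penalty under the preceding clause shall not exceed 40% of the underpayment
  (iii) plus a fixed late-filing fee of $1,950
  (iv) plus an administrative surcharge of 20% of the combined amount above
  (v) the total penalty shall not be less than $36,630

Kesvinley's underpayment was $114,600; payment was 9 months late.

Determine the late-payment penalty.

$57,348

Accrued rate: 6% × 9 = 54%, capped at 40% → 40%
Failure-to-pay penalty: 40% of $114,600 = $45,840
Penalty before surcharge: $45,840 + $1,950 = $47,790
Administrative surcharge: 20% of $47,790 = $9,558
Total penalty: $47,790 + $9,558 = $57,348
Minimum $36,630: $57,348 meets the minimum, no increase.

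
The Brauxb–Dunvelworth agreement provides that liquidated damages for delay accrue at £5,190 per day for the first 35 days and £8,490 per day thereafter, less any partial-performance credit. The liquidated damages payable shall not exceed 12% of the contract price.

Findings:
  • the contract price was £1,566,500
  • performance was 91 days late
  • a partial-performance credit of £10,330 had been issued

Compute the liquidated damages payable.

£187,980

First 35 days: 35 × £5,190 = £181,650
Remaining days: (91 − 35) × £8,490 = £475,440
Accrued per-day damages: £181,650 + £475,440 = £657,090
Less partial-performance credit: £657,090 − £10,330 = £646,760
Cap: 12% of £1,566,500 = £187,980
Cap at £187,980: £646,760 exceeds the cap → £187,980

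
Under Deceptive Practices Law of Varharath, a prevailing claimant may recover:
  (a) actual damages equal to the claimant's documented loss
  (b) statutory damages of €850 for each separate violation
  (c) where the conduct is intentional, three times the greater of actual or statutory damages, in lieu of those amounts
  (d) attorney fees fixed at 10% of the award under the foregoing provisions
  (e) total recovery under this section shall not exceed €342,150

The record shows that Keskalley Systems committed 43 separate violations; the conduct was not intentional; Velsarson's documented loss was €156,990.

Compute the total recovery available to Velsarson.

Statutory damages: 43 × €850 = €36,550
Conduct not intentional: the in-lieu enhancement does not apply.
Actual plus statutory damages: €156,990 + €36,550 = €193,540
Attorney fees: 10% of €193,540 = €19,354
Total before cap: €193,540 + €19,354 = €212,894
Cap at €342,150: €212,894 is within the cap, no reduction.

Total recovery: €212,894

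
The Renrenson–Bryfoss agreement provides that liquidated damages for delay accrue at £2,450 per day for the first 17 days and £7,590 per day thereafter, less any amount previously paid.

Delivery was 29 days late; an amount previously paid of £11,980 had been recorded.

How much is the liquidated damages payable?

Liquidated damages: £120,750

First 17 days: 17 × £2,450 = £41,650
Remaining days: (29 − 17) × £7,590 = £91,080
Accrued per-day damages: £41,650 + £91,080 = £132,730
Less amount previously paid: £132,730 − £11,980 = £120,750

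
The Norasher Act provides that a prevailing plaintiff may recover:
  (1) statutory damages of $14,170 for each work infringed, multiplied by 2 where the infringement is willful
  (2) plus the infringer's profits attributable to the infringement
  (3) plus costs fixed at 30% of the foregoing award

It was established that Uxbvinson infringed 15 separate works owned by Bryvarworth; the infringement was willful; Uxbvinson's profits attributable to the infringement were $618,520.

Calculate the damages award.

$1,356,706

Statutory damages: 15 × $14,170 = $212,550
Doubled: 2 × $212,550 = $425,100
Combined award: $425,100 + $618,520 = $1,043,620
Costs: 30% of $1,043,620 = $313,086
Award plus costs: $1,043,620 + $313,086 = $1,356,706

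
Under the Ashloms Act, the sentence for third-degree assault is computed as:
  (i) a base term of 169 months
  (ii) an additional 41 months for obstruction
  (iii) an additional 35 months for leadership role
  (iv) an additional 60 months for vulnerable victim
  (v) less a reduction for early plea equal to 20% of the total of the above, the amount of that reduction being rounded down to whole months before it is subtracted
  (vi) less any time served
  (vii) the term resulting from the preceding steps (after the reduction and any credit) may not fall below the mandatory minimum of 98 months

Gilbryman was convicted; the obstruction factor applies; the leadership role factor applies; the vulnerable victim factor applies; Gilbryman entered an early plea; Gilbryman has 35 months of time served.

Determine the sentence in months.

209 months

Obstruction enhancement: +41 months
Leadership role enhancement: +35 months
Vulnerable victim enhancement: +60 months
Adjusted term: 169 months + 41 months + 35 months + 60 months = 305 months
Early plea reduction: 20% of 305 months = 61 months (rounded down)
After reduction: 305 − 61 = 244 months
Less time served: 244 months − 35 months = 209 months
Minimum 98 months: 209 months meets the minimum, no increase.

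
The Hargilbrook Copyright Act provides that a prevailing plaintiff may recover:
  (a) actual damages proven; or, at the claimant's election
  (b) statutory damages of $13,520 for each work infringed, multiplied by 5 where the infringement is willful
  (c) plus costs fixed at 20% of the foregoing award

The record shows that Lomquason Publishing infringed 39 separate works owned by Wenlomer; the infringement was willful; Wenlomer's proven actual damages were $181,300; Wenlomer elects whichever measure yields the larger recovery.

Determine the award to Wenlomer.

$3,163,680

Statutory damages: 39 × $13,520 = $527,280
Multiplied by 5: 5 × $527,280 = $2,636,400
Greater of actual damages ($181,300) or enhanced statutory damages ($2,636,400): $2,636,400
Costs: 20% of $2,636,400 = $527,280
Award plus costs: $2,636,400 + $527,280 = $3,163,680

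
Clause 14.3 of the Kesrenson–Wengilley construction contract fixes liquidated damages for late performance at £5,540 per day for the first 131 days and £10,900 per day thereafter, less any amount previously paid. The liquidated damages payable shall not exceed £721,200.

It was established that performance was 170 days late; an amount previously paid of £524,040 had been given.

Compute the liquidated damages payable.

£626,800

First 131 days: 131 × £5,540 = £725,740
Remaining days: (170 − 131) × £10,900 = £425,100
Accrued per-day damages: £725,740 + £425,100 = £1,150,840
Less amount previously paid: £1,150,840 − £524,040 = £626,800
Cap at £721,200: £626,800 is within the cap, no reduction.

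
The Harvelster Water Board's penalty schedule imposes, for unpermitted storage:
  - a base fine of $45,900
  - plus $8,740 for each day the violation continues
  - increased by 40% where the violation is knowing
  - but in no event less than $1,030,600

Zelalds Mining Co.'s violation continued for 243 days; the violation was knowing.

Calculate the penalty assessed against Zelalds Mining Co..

Per-day component: 243 × $8,740 = $2,123,820
Base plus per-day: $45,900 + $2,123,820 = $2,169,720
Enhancement: 40% of $2,169,720 = $867,888
Enhanced fine: $2,169,720 + $867,888 = $3,037,608
Minimum $1,030,600: $3,037,608 meets the minimum, no increase.

$3,037,608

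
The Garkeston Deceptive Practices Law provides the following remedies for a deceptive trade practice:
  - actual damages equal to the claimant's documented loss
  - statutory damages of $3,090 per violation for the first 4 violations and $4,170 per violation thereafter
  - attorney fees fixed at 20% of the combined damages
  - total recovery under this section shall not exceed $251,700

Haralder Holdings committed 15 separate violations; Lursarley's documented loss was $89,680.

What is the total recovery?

First 4 violations: 4 × $3,090 = $12,360
Remaining violations: (15 − 4) × $4,170 = $45,870
Statutory damages: $12,360 + $45,870 = $58,230
Combined damages: $89,680 + $58,230 = $147,910
Attorney fees: 20% of $147,910 = $29,582
Total before cap: $147,910 + $29,582 = $177,492
Cap at $251,700: $177,492 is within the cap, no reduction.

$177,492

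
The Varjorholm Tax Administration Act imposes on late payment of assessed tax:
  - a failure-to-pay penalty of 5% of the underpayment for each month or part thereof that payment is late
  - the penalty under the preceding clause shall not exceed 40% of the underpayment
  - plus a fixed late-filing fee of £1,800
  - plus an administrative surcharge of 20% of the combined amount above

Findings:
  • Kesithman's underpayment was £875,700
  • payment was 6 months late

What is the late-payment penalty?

£317,412

Accrued rate: 5% × 6 = 30%, capped at 40% → 30%
Failure-to-pay penalty: 30% of £875,700 = £262,710
Penalty before surcharge: £262,710 + £1,800 = £264,510
Administrative surcharge: 20% of £264,510 = £52,902
Total penalty: £264,510 + £52,902 = £317,412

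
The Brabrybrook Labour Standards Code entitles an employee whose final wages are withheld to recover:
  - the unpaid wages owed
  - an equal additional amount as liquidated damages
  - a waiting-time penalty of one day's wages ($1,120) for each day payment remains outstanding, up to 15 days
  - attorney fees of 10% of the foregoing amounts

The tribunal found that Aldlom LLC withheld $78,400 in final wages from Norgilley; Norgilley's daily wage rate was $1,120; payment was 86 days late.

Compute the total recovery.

Liquidated damages (equal amount): $78,400
Penalty days: min(86, 15) = 15
Waiting-time penalty: 15 × $1,120 = $16,800
Subtotal: $78,400 + $78,400 + $16,800 = $173,600
Attorney fees: 10% of $173,600 = $17,360
Total award: $173,600 + $17,360 = $190,960

$190,960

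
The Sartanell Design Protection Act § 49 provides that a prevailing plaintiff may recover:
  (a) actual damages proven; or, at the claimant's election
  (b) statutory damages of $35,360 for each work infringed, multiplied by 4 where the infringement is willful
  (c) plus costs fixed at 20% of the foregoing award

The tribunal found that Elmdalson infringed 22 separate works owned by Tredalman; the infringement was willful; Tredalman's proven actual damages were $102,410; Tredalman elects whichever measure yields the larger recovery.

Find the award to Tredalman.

$3,734,016

Statutory damages: 22 × $35,360 = $777,920
Multiplied by 4: 4 × $777,920 = $3,111,680
Greater of actual damages ($102,410) or enhanced statutory damages ($3,111,680): $3,111,680
Costs: 20% of $3,111,680 = $622,336
Award plus costs: $3,111,680 + $622,336 = $3,734,016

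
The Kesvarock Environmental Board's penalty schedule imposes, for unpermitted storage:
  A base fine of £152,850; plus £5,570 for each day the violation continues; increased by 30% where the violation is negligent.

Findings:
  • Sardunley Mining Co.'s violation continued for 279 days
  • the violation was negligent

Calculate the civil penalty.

Per-day component: 279 × £5,570 = £1,554,030
Base plus per-day: £152,850 + £1,554,030 = £1,706,880
Enhancement: 30% of £1,706,880 = £512,064
Enhanced fine: £1,706,880 + £512,064 = £2,218,944

£2,218,944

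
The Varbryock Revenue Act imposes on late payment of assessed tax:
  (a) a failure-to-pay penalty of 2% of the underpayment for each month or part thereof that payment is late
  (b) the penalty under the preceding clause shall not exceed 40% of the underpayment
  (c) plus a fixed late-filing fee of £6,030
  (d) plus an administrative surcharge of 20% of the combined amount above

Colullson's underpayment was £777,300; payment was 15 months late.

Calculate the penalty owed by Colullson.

£287,064

Accrued rate: 2% × 15 = 30%, capped at 40% → 30%
Failure-to-pay penalty: 30% of £777,300 = £233,190
Penalty before surcharge: £233,190 + £6,030 = £239,220
Administrative surcharge: 20% of £239,220 = £47,844
Total penalty: £239,220 + £47,844 = £287,064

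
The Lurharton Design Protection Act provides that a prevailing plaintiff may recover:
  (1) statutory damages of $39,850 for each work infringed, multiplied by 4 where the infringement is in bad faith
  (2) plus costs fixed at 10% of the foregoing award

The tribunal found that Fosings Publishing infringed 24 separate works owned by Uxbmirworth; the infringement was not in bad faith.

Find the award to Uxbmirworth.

$1,052,040

Statutory damages: 24 × $39,850 = $956,400
Infringement not in bad faith: no ×4 enhancement.
Costs: 10% of $956,400 = $95,640
Award plus costs: $956,400 + $95,640 = $1,052,040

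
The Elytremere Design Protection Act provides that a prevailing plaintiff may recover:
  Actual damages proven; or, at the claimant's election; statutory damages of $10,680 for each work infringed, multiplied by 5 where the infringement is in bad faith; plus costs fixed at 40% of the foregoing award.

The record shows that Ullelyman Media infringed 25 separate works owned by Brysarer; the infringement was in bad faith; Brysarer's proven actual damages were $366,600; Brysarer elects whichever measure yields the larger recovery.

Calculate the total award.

$1,869,000

Statutory damages: 25 × $10,680 = $267,000
Multiplied by 5: 5 × $267,000 = $1,335,000
Greater of actual damages ($366,600) or enhanced statutory damages ($1,335,000): $1,335,000
Costs: 40% of $1,335,000 = $534,000
Award plus costs: $1,335,000 + $534,000 = $1,869,000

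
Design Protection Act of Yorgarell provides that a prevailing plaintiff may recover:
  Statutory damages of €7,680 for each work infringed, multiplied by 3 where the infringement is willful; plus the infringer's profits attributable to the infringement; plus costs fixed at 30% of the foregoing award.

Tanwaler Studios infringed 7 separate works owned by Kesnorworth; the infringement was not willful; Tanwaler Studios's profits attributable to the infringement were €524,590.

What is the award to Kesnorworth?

Statutory damages: 7 × €7,680 = €53,760
Infringement not willful: no ×3 enhancement.
Combined award: €53,760 + €524,590 = €578,350
Costs: 30% of €578,350 = €173,505
Award plus costs: €578,350 + €173,505 = €751,855

€751,855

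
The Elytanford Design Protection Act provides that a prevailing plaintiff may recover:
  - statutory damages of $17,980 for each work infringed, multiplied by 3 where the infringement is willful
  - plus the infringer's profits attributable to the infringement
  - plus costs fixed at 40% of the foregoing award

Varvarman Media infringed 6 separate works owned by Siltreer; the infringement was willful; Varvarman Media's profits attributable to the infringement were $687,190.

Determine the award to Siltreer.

Statutory damages: 6 × $17,980 = $107,880
Trebled: 3 × $107,880 = $323,640
Combined award: $323,640 + $687,190 = $1,010,830
Costs: 40% of $1,010,830 = $404,332
Award plus costs: $1,010,830 + $404,332 = $1,415,162

$1,415,162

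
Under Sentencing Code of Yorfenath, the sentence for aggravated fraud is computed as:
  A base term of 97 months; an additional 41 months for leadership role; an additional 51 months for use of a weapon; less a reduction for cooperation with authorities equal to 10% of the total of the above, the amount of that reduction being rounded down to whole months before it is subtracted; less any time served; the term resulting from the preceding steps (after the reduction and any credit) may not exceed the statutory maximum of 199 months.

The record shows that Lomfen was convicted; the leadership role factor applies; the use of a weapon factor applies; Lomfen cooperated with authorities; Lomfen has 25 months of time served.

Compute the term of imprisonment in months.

Leadership role enhancement: +41 months
Use of a weapon enhancement: +51 months
Adjusted term: 97 months + 41 months + 51 months = 189 months
Cooperation with authorities reduction: 10% of 189 months = 18 months (rounded down)
After reduction: 189 − 18 = 171 months
Less time served: 171 months − 25 months = 146 months
Cap at 199 months: 146 months is within the cap, no reduction.

146 months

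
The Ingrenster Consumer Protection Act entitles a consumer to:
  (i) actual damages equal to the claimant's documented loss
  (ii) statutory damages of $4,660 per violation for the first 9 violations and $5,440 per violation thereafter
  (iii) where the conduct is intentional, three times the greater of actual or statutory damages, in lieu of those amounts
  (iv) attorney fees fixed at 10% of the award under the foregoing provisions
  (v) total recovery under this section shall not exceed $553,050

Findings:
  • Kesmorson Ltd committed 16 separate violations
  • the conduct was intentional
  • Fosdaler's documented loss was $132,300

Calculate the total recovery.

First 9 violations: 9 × $4,660 = $41,940
Remaining violations: (16 − 9) × $5,440 = $38,080
Statutory damages: $41,940 + $38,080 = $80,020
Greater of actual damages ($132,300) or statutory damages ($80,020): $132,300
Trebled: 3 × $132,300 = $396,900
Attorney fees: 10% of $396,900 = $39,690
Total before cap: $396,900 + $39,690 = $436,590
Cap at $553,050: $436,590 is within the cap, no reduction.

$436,590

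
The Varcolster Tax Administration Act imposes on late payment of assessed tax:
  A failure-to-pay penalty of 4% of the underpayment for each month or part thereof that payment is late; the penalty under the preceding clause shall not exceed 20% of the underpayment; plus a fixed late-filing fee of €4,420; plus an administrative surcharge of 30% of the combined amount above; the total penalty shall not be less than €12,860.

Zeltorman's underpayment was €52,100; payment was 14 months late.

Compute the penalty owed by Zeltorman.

Accrued rate: 4% × 14 = 56%, capped at 20% → 20%
Failure-to-pay penalty: 20% of €52,100 = €10,420
Penalty before surcharge: €10,420 + €4,420 = €14,840
Administrative surcharge: 30% of €14,840 = €4,452
Total penalty: €14,840 + €4,452 = €19,292
Minimum €12,860: €19,292 meets the minimum, no increase.

€19,292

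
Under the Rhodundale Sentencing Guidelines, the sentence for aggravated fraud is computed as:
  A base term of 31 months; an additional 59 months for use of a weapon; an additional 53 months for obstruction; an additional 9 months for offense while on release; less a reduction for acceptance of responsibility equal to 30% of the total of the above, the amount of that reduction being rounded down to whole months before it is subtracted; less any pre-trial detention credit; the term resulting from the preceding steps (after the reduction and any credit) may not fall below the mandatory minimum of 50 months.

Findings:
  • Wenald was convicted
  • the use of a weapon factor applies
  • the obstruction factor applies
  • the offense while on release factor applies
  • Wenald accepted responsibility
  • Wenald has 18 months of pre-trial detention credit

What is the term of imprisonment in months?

Sentence: 89 months

Use of a weapon enhancement: +59 months
Obstruction enhancement: +53 months
Offense while on release enhancement: +9 months
Adjusted term: 31 months + 59 months + 53 months + 9 months = 152 months
Acceptance of responsibility reduction: 30% of 152 months = 45 months (rounded down)
After reduction: 152 − 45 = 107 months
Less pre-trial detention credit: 107 months − 18 months = 89 months
Minimum 50 months: 89 months meets the minimum, no increase.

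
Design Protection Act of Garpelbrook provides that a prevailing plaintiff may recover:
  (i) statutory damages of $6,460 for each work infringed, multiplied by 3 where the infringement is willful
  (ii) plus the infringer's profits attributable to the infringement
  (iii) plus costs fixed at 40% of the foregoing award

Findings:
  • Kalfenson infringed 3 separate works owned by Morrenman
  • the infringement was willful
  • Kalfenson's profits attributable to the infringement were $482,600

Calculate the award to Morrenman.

Statutory damages: 3 × $6,460 = $19,380
Trebled: 3 × $19,380 = $58,140
Combined award: $58,140 + $482,600 = $540,740
Costs: 40% of $540,740 = $216,296
Award plus costs: $540,740 + $216,296 = $757,036

$757,036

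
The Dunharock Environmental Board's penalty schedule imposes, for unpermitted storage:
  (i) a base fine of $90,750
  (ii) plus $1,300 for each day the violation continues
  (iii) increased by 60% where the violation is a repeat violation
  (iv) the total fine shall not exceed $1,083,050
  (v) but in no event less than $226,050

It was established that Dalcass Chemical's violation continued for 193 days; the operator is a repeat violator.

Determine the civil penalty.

$546,640

Per-day component: 193 × $1,300 = $250,900
Base plus per-day: $90,750 + $250,900 = $341,650
Enhancement: 60% of $341,650 = $204,990
Enhanced fine: $341,650 + $204,990 = $546,640
Cap at $1,083,050: $546,640 is within the cap, no reduction.
Minimum $226,050: $546,640 meets the minimum, no increase.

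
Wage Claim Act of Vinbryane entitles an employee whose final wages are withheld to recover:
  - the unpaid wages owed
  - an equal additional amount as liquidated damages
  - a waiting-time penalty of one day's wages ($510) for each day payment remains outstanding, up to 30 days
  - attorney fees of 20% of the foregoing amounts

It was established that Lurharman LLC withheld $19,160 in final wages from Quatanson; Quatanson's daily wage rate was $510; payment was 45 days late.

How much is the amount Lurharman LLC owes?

$64,344

Liquidated damages (equal amount): $19,160
Penalty days: min(45, 30) = 30
Waiting-time penalty: 30 × $510 = $15,300
Subtotal: $19,160 + $19,160 + $15,300 = $53,620
Attorney fees: 20% of $53,620 = $10,724
Total award: $53,620 + $10,724 = $64,344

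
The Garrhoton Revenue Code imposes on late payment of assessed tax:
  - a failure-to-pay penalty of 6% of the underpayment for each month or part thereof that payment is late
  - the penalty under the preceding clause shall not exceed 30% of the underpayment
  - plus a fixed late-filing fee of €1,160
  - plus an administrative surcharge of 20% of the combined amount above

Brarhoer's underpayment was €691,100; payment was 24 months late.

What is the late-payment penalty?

Accrued rate: 6% × 24 = 144%, capped at 30% → 30%
Failure-to-pay penalty: 30% of €691,100 = €207,330
Penalty before surcharge: €207,330 + €1,160 = €208,490
Administrative surcharge: 20% of €208,490 = €41,698
Total penalty: €208,490 + €41,698 = €250,188

€250,188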